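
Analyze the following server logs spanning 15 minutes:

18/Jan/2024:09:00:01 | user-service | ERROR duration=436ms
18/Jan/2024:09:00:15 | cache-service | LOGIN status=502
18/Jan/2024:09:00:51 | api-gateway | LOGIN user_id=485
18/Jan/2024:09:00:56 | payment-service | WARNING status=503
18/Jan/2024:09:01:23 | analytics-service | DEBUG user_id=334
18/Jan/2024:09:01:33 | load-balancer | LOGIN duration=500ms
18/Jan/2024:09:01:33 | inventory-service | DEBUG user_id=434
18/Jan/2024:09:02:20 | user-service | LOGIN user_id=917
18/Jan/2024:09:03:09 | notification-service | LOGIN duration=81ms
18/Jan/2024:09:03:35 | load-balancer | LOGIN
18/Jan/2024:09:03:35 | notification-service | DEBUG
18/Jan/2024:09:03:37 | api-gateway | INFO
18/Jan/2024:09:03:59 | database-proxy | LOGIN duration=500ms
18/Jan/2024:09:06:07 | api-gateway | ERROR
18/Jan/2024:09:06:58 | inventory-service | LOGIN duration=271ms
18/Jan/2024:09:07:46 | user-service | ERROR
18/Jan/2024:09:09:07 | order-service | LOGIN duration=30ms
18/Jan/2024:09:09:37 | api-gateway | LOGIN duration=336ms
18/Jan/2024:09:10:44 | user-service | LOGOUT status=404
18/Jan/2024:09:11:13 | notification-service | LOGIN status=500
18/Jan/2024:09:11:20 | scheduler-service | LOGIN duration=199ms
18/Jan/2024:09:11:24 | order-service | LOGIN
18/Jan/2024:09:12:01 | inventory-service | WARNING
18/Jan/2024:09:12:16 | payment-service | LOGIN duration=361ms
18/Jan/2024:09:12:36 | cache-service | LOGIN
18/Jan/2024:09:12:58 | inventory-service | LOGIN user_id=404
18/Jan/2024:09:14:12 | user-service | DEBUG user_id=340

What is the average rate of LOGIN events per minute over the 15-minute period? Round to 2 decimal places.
1.07

To calculate the rate:

1. Count total LOGIN events: 16
2. Total time period: 15 minutes
3. Rate = 16 / 15 = 1.07 events per minute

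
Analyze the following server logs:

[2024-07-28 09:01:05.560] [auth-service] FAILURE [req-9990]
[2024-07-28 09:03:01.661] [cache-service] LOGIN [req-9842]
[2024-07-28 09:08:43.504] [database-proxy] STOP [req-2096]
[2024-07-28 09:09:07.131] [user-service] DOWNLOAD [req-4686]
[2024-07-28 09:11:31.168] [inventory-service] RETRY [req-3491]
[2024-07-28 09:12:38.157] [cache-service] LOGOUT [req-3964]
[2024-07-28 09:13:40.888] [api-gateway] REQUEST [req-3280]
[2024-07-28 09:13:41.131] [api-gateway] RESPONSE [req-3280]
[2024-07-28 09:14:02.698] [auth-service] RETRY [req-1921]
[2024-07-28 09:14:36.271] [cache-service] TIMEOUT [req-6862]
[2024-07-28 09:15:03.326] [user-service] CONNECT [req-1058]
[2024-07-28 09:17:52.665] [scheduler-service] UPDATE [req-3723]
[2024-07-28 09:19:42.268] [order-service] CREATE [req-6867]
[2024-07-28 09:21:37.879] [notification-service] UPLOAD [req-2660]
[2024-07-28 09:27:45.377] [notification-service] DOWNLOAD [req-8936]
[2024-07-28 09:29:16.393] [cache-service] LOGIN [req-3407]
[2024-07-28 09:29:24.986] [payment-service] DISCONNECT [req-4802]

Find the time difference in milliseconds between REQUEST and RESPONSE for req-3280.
243

To calculate latency:

1. Find REQUEST with id req-3280: 2024-07-28 09:13:40.888
2. Find RESPONSE with id req-3280: 2024-07-28 09:13:41.131
3. Latency: 2024-07-28 09:13:41.131 - 2024-07-28 09:13:40.888 = 243ms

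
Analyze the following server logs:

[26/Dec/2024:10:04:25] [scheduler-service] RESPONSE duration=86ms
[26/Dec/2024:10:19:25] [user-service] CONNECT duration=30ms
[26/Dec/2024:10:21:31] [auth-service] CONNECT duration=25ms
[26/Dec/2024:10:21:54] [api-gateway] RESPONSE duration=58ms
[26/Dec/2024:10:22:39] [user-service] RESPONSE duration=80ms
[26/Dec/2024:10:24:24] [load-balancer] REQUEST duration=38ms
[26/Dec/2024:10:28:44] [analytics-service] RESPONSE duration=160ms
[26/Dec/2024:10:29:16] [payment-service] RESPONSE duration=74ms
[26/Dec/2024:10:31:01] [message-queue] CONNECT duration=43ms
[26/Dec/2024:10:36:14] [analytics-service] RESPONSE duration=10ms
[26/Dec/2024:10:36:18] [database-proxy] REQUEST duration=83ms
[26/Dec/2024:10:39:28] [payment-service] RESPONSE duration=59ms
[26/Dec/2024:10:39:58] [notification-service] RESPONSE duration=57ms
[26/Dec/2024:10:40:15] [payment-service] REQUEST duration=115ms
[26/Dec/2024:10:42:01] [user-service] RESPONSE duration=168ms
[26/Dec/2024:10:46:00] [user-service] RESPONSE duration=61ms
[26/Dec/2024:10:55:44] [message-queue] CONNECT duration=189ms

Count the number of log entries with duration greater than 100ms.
4

To count timeouts:

1. Threshold: 100ms
2. Extract duration from each log entry
3. Count entries where duration > 100
4. Timeout count: 4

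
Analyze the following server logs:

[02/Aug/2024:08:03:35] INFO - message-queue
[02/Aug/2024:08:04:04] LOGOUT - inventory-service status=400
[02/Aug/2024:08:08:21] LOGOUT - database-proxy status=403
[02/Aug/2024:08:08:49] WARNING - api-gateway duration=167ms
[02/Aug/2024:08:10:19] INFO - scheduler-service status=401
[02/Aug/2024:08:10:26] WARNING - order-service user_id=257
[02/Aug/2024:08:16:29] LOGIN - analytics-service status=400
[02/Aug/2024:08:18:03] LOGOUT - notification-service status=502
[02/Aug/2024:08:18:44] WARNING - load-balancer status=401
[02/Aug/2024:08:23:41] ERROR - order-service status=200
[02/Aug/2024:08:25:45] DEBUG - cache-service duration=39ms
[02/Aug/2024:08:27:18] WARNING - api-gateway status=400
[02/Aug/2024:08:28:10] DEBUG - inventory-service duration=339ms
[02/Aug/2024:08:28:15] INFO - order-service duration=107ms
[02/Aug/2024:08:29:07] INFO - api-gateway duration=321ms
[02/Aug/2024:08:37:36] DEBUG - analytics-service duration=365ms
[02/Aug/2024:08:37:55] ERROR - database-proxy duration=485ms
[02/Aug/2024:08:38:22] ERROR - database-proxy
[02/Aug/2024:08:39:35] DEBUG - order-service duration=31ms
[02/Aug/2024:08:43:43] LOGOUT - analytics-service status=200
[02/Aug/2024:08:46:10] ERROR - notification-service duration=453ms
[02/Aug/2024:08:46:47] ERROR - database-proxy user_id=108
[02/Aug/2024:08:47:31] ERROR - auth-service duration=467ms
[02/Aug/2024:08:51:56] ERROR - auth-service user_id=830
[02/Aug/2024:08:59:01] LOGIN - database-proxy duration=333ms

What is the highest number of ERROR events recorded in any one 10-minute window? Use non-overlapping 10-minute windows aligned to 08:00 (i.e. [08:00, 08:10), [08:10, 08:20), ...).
3

To find the burst window:

1. Divide the log period into non-overlapping 10-minute windows starting at 08:00
2. Count ERROR events in each window
3. Find the window with maximum count
4. Maximum events in a window: 3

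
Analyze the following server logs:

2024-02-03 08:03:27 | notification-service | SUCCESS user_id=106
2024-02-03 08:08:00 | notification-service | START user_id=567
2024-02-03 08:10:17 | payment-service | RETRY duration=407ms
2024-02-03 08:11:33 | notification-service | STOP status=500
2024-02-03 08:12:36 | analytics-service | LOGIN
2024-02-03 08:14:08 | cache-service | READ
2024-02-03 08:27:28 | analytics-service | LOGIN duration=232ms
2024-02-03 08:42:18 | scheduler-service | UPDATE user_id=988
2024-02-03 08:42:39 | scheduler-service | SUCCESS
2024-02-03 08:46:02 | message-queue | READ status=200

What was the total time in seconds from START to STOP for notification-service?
213

To calculate state duration:

1. Find START event for notification-service: 2024-02-03 08:08:00
2. Find STOP event for notification-service: 2024-02-03 08:11:33
3. Calculate duration: 2024-02-03 08:11:33 - 2024-02-03 08:08:00 = 213 seconds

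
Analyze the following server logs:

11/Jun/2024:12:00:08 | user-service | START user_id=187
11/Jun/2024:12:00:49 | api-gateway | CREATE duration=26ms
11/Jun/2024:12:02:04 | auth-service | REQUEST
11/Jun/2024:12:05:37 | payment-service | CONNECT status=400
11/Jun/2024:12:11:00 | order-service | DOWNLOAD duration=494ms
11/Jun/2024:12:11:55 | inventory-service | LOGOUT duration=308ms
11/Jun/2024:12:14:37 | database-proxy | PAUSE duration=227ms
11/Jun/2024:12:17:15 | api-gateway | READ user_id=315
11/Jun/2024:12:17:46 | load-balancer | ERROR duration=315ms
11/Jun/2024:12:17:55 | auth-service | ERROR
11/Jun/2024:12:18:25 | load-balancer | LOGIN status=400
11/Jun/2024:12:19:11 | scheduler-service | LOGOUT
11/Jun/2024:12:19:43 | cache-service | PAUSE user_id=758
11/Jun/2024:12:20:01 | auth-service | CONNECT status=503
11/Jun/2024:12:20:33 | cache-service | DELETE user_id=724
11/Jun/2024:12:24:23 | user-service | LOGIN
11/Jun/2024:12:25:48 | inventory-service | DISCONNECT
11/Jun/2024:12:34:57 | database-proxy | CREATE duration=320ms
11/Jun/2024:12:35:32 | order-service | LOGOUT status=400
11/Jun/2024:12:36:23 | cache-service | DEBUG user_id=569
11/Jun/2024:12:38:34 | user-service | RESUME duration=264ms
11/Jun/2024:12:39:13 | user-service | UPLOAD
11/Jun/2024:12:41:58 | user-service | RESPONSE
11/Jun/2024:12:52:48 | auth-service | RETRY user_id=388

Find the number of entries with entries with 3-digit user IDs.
6

To find matching entries:

1. Pattern to match: entries with 3-digit user IDs
2. Scan each log entry for the pattern
3. Count matches: 6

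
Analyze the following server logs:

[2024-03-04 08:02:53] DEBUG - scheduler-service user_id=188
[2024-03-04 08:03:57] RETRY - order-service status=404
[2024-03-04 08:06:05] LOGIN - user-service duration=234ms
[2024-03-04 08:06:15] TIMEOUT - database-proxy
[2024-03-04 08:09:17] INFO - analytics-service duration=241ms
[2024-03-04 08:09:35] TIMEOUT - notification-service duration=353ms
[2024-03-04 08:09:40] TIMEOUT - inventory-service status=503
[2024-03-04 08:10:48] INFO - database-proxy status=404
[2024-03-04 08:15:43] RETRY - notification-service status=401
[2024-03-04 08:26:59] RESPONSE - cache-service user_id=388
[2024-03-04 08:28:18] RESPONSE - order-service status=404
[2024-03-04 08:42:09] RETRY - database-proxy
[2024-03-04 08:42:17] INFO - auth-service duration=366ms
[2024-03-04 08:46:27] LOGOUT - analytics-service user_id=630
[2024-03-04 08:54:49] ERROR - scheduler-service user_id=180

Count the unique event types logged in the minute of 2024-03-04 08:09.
2

To count unique event types:

1. Filter events in the minute starting at 2024-03-04 08:09
2. Extract event types from matching entries
3. Count unique types: 2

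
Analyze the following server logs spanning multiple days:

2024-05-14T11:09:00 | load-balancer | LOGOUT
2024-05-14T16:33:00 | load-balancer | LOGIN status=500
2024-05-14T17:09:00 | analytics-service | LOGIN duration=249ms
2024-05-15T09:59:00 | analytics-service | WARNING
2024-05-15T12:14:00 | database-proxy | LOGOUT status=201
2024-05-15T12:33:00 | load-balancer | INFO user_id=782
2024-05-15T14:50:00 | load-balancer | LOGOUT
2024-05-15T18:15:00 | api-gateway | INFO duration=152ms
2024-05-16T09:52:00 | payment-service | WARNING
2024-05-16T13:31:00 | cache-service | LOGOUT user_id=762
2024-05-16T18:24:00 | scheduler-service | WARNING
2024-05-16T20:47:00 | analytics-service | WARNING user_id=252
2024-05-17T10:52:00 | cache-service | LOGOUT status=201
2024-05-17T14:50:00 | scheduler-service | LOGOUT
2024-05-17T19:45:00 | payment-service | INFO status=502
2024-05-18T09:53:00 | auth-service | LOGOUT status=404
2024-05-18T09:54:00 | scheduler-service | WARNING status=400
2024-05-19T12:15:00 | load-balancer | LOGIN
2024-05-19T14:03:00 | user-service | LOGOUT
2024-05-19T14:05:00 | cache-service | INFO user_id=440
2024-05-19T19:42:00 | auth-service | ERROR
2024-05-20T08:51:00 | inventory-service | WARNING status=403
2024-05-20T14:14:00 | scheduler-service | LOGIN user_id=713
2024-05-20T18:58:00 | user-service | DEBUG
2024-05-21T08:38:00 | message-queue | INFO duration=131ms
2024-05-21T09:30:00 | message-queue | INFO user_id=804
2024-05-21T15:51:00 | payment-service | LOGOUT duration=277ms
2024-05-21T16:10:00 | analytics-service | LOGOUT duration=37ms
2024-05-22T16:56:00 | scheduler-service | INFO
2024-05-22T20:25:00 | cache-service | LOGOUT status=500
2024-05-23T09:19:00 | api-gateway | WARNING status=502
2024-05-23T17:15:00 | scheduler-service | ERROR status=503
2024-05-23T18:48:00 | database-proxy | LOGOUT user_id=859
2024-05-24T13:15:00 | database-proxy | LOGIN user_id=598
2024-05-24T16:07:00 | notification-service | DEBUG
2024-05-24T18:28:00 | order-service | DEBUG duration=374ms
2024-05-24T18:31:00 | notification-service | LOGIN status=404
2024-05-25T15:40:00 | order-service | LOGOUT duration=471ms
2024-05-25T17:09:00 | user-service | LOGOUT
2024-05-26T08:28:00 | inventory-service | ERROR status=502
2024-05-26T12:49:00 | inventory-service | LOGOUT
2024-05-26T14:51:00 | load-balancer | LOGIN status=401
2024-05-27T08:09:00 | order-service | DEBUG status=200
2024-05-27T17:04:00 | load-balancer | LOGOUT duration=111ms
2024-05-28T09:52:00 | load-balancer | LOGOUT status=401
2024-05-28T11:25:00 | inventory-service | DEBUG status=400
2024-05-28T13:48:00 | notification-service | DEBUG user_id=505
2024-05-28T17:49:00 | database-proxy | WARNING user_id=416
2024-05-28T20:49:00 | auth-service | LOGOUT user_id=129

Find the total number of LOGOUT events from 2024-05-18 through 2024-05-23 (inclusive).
6

To filter by date range:

1. Date range: 2024-05-18 through 2024-05-23, both dates inclusive
2. Filter for LOGOUT events whose date falls in this range
3. Count matching events: 6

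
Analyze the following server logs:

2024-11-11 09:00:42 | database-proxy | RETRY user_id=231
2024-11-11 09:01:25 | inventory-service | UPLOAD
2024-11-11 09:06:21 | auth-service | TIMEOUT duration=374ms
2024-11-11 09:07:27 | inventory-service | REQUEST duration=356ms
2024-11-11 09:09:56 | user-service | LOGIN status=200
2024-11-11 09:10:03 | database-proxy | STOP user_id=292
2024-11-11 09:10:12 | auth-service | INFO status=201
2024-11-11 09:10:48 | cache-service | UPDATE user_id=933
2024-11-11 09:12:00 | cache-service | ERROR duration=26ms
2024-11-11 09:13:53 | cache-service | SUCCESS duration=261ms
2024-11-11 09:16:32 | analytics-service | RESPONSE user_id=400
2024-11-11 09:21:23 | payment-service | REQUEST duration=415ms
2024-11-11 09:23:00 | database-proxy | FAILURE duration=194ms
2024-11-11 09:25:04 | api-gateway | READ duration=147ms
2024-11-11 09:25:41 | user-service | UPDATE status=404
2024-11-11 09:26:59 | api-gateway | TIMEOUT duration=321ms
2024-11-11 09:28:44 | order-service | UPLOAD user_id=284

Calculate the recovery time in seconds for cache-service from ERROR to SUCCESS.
113

To calculate recovery time:

1. Find ERROR event for cache-service: 2024-11-11 09:12:00
2. Find next SUCCESS event for cache-service: 2024-11-11 09:13:53
3. Recovery time: 2024-11-11 09:13:53 - 2024-11-11 09:12:00 = 113 seconds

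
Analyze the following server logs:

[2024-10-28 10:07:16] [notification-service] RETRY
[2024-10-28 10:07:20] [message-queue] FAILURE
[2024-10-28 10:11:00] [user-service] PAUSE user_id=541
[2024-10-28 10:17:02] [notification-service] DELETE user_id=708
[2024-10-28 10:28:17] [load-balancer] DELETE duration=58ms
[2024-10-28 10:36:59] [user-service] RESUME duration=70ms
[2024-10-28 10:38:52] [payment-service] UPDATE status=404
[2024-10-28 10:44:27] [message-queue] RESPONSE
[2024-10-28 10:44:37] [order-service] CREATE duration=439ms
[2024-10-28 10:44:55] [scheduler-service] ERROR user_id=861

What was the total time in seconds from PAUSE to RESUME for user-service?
1559

To calculate state duration:

1. Find PAUSE event for user-service: 2024-10-28 10:11:00
2. Find RESUME event for user-service: 2024-10-28 10:36:59
3. Calculate duration: 2024-10-28 10:36:59 - 2024-10-28 10:11:00 = 1559 seconds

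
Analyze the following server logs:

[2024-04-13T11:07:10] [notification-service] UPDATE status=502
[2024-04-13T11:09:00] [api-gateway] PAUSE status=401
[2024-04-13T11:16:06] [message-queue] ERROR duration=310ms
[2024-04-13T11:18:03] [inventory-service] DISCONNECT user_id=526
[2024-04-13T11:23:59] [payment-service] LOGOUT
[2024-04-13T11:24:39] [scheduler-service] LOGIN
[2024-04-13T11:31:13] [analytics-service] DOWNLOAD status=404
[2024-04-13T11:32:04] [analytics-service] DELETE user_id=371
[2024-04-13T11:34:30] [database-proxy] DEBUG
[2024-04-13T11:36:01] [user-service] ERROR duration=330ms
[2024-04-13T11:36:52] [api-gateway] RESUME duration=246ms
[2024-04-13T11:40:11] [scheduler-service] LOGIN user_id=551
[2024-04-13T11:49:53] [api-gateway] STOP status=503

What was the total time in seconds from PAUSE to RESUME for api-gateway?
1672

To calculate state duration:

1. Find PAUSE event for api-gateway: 2024-04-13T11:09:00
2. Find RESUME event for api-gateway: 2024-04-13T11:36:52
3. Calculate duration: 2024-04-13T11:36:52 - 2024-04-13T11:09:00 = 1672 seconds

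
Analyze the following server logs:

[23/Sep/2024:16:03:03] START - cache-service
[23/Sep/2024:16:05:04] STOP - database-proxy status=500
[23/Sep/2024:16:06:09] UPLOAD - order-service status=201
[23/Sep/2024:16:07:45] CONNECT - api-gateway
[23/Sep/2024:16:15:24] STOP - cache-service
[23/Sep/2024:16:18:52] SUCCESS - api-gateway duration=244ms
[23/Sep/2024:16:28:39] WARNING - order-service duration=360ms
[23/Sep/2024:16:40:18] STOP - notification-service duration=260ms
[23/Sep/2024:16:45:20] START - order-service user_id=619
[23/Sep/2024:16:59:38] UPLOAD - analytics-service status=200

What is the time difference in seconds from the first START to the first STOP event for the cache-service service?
741

To find the time between events:

1. Locate the first START event for cache-service: 23/Sep/2024:16:03:03
2. Locate the first STOP event for cache-service: 23/Sep/2024:16:15:24
3. Calculate the difference: 23/Sep/2024:16:15:24 - 23/Sep/2024:16:03:03 = 741 seconds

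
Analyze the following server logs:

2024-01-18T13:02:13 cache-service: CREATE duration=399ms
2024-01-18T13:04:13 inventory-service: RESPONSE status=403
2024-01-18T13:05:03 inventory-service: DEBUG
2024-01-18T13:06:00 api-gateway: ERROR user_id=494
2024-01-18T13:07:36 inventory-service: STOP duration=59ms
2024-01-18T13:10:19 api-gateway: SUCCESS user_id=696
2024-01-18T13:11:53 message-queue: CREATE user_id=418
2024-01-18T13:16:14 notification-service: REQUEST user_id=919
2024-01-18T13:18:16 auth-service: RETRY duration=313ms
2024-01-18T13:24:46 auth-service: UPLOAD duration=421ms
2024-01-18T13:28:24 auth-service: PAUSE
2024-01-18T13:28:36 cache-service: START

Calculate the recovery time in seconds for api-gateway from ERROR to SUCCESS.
259

To calculate recovery time:

1. Find ERROR event for api-gateway: 2024-01-18T13:06:00
2. Find next SUCCESS event for api-gateway: 2024-01-18T13:10:19
3. Recovery time: 2024-01-18T13:10:19 - 2024-01-18T13:06:00 = 259 seconds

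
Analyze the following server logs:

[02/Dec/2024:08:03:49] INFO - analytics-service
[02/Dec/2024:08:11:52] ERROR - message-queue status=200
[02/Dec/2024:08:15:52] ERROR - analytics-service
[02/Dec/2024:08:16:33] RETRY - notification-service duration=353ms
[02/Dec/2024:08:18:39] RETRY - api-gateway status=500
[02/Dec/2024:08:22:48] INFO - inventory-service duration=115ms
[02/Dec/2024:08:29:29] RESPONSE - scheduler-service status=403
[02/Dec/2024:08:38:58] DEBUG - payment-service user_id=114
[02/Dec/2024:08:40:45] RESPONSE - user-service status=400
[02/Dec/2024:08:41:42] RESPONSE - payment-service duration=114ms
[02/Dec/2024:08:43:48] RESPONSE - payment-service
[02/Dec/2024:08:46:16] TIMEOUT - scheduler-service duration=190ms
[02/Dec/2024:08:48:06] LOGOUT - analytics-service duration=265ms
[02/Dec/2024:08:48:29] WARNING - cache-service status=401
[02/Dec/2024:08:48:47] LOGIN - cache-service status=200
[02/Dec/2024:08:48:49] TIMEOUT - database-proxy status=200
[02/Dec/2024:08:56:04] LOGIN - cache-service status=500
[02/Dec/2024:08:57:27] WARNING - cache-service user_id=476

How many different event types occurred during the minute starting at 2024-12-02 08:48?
4

To count unique event types:

1. Filter events in the minute starting at 2024-12-02 08:48
2. Extract event types from matching entries
3. Count unique types: 4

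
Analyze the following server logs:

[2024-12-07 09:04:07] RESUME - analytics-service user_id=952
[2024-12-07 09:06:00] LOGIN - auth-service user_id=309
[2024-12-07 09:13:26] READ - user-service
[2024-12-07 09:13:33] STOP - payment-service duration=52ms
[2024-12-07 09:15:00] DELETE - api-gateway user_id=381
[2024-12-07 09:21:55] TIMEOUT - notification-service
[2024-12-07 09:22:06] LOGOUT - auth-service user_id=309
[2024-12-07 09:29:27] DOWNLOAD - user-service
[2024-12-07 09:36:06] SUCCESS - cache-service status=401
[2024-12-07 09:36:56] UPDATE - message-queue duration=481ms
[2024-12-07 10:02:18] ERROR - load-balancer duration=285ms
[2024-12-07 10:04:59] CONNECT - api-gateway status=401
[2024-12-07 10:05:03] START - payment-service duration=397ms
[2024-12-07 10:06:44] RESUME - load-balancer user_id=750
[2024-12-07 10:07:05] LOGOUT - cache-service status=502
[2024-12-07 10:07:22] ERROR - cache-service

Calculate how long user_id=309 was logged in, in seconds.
966

To calculate session duration:

1. Find LOGIN event for user_id=309: 2024-12-07 09:06:00
2. Find LOGOUT event for user_id=309: 2024-12-07 09:22:06
3. Session duration: 2024-12-07 09:22:06 - 2024-12-07 09:06:00 = 966 seconds (16 minutes)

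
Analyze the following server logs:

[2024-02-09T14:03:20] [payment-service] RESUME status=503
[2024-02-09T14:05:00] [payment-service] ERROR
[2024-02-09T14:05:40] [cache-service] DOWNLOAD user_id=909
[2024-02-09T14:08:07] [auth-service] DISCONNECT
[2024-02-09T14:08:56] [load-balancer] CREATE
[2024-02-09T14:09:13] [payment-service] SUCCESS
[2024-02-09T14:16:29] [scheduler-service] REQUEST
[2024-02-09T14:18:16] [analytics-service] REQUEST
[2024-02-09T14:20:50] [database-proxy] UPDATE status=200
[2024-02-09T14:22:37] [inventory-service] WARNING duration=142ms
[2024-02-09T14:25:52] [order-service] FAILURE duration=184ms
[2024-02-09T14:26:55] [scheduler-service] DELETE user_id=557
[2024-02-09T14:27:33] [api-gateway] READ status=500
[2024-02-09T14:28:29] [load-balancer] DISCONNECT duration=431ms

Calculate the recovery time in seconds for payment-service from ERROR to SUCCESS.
253

To calculate recovery time:

1. Find ERROR event for payment-service: 2024-02-09T14:05:00
2. Find next SUCCESS event for payment-service: 2024-02-09T14:09:13
3. Recovery time: 2024-02-09T14:09:13 - 2024-02-09T14:05:00 = 253 seconds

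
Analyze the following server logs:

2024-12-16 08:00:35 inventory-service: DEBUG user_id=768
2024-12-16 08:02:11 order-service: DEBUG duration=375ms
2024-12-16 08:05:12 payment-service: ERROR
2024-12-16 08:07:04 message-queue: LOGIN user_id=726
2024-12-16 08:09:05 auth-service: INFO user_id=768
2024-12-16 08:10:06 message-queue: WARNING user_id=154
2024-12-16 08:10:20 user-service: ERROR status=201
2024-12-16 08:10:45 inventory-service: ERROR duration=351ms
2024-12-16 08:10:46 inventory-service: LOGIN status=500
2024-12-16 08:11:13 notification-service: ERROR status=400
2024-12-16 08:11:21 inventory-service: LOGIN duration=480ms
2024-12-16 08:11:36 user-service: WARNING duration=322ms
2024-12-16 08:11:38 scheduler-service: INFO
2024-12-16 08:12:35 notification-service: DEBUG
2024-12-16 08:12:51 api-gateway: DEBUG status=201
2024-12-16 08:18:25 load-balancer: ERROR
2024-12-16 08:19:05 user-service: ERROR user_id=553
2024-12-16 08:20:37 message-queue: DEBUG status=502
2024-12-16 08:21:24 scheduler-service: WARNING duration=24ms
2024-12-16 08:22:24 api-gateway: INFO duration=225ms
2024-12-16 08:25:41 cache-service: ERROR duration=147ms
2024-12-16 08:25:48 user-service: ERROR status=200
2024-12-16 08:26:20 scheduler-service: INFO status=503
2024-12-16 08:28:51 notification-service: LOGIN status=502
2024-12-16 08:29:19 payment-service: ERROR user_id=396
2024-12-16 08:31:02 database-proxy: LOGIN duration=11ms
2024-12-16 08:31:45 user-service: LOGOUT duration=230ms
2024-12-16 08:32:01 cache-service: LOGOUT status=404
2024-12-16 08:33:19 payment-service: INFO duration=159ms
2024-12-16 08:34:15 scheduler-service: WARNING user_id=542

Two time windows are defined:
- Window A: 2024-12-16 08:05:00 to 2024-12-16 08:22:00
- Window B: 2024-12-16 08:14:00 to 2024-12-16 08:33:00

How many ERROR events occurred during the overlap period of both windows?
2

To find overlap events:

1. Window A: 2024-12-16 08:05:00 to 2024-12-16 08:22:00
2. Window B: 2024-12-16 08:14:00 to 2024-12-16 08:33:00
3. Overlap period: 2024-12-16 08:14:00 to 2024-12-16 08:22:00
4. Count ERROR events in overlap: 2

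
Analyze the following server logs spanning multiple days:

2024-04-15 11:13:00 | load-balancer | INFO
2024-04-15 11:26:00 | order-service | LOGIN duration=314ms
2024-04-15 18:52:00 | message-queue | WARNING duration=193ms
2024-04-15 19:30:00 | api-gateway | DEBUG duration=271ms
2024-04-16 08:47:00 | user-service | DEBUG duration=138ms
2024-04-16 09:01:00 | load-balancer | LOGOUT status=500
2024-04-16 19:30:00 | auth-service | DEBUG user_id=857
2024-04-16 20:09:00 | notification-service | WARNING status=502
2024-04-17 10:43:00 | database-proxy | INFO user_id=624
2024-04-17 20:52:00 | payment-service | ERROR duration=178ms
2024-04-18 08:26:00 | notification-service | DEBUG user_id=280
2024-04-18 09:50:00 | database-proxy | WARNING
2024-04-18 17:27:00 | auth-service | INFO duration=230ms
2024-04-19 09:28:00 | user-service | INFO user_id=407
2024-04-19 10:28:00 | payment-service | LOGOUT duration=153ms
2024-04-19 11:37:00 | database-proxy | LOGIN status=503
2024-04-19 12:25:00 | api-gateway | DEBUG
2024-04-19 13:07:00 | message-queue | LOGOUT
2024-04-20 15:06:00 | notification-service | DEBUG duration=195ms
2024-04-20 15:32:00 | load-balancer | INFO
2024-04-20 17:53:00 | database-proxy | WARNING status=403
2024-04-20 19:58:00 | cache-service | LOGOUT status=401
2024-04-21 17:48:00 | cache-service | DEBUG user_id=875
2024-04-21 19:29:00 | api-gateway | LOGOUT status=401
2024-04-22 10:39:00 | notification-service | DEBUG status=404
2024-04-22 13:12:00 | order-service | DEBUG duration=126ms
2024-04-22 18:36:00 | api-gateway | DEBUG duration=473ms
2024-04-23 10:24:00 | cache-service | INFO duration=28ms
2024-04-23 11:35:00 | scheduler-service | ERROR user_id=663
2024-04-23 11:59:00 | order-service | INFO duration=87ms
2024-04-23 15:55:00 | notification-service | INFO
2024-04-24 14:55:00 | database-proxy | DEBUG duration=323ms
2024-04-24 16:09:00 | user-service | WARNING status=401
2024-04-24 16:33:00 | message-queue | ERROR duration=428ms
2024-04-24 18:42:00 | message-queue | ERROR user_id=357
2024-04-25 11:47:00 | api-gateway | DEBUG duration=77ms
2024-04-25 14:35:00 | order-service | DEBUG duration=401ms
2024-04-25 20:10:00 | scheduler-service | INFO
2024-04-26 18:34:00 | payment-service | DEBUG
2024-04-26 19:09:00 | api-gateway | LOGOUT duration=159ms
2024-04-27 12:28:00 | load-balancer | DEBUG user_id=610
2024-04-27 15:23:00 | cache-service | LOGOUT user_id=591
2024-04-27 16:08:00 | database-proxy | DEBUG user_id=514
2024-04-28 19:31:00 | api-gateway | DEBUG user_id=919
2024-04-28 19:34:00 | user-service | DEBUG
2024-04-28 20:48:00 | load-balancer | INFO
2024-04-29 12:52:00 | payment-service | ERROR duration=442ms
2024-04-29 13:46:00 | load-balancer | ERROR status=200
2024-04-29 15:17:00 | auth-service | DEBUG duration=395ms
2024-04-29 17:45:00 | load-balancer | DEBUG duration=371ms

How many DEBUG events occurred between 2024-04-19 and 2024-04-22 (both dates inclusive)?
6

To filter by date range:

1. Date range: 2024-04-19 through 2024-04-22, both dates inclusive
2. Filter for DEBUG events whose date falls in this range
3. Count matching events: 6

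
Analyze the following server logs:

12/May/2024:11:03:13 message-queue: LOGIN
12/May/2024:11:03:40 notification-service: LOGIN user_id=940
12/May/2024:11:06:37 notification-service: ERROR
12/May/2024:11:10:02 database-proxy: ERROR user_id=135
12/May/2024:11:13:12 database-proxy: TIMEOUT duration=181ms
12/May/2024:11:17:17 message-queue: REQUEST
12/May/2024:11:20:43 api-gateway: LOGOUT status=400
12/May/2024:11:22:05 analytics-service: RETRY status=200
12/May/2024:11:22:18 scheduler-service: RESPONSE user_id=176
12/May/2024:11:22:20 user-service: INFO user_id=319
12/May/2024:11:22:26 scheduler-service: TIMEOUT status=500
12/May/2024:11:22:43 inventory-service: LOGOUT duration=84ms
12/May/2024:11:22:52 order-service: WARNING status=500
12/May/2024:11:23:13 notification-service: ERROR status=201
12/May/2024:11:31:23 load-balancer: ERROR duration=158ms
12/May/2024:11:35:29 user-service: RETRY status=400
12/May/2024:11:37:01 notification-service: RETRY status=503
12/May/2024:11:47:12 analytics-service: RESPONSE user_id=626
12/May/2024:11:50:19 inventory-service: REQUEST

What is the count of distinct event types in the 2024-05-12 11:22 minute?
6

To count unique event types:

1. Filter events in the minute starting at 2024-05-12 11:22
2. Extract event types from matching entries
3. Count unique types: 6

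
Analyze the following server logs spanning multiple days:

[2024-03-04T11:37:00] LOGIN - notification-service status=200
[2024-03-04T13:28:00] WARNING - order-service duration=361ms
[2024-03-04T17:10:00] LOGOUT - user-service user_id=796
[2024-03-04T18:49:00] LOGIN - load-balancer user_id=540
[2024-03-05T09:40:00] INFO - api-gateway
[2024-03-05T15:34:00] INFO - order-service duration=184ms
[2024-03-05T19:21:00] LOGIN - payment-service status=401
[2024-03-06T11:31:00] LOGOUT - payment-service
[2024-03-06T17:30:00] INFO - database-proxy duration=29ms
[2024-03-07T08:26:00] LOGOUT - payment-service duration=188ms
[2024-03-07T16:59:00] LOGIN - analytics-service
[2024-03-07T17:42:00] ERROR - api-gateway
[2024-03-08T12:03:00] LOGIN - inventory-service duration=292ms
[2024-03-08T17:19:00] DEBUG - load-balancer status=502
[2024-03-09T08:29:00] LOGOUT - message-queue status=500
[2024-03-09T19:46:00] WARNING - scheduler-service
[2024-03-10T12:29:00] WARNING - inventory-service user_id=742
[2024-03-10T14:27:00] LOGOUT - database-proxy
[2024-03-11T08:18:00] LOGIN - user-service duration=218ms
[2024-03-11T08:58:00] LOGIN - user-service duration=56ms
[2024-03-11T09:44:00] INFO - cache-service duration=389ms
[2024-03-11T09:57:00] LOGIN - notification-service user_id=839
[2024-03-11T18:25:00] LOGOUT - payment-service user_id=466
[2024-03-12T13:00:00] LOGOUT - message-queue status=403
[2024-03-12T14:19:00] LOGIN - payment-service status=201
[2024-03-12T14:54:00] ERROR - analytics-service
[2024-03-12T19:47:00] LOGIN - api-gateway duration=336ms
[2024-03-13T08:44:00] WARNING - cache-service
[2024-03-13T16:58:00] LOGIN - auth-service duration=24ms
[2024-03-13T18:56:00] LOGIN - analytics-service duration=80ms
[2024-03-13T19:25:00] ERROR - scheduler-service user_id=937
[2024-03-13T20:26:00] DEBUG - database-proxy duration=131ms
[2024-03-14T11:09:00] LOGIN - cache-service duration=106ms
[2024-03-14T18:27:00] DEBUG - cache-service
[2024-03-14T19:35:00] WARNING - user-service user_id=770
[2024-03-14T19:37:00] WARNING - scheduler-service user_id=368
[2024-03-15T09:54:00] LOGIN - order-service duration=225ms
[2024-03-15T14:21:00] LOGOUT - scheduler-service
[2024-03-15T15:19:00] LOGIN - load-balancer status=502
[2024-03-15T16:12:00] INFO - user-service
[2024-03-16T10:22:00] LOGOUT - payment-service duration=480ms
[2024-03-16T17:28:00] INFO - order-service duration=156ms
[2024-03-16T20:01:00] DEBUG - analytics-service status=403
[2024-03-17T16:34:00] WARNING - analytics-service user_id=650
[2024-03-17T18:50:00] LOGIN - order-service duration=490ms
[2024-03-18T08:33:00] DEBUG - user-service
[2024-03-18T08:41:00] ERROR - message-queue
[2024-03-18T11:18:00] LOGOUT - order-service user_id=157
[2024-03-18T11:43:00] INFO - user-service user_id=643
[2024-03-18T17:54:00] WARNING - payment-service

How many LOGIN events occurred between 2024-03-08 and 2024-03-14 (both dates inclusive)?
9

To filter by date range:

1. Date range: 2024-03-08 through 2024-03-14, both dates inclusive
2. Filter for LOGIN events whose date falls in this range
3. Count matching events: 9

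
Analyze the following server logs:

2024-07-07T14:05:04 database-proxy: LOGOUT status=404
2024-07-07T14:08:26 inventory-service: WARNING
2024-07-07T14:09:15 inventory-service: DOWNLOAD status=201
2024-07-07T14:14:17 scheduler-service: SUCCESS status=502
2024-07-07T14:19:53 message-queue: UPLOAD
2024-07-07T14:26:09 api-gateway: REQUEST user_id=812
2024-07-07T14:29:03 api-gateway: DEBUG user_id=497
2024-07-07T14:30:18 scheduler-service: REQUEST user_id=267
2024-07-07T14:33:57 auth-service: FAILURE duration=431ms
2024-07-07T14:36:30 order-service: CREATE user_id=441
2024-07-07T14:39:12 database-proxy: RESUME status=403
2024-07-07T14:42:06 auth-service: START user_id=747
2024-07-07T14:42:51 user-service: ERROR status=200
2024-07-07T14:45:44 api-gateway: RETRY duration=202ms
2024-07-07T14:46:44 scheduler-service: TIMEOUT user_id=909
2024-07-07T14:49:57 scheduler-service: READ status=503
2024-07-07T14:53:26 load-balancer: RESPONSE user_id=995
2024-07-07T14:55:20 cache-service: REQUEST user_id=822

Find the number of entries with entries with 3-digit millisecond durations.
2

To find matching entries:

1. Pattern to match: entries with 3-digit millisecond durations
2. Scan each log entry for the pattern
3. Count matches: 2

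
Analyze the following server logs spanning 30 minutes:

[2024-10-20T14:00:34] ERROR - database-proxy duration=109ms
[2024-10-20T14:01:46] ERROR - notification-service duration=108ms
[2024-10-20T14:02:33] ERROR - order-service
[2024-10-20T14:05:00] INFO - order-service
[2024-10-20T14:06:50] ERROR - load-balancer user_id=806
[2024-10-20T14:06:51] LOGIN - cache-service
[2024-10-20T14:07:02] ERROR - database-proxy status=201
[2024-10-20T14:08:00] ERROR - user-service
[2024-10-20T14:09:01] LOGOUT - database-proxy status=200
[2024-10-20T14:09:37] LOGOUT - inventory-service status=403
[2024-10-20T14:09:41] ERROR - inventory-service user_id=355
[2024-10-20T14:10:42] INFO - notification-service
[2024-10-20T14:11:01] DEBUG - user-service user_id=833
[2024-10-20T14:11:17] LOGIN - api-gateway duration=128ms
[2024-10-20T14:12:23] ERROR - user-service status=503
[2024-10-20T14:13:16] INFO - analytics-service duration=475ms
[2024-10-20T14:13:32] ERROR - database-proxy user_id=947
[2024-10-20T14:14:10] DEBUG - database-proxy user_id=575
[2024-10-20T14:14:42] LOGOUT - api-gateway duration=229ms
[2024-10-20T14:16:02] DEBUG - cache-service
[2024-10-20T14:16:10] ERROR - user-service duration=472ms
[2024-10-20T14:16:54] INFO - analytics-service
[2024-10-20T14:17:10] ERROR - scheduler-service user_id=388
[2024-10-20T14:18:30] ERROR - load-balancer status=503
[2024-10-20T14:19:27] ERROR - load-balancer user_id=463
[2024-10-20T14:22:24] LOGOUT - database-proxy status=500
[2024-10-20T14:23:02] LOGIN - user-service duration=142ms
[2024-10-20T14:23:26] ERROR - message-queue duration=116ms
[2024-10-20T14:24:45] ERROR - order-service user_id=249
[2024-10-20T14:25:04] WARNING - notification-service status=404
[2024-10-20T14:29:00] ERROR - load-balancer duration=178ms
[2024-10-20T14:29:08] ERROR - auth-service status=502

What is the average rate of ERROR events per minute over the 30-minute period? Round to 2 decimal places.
0.57

To calculate the rate:

1. Count total ERROR events: 17
2. Total time period: 30 minutes
3. Rate = 17 / 30 = 0.57 events per minute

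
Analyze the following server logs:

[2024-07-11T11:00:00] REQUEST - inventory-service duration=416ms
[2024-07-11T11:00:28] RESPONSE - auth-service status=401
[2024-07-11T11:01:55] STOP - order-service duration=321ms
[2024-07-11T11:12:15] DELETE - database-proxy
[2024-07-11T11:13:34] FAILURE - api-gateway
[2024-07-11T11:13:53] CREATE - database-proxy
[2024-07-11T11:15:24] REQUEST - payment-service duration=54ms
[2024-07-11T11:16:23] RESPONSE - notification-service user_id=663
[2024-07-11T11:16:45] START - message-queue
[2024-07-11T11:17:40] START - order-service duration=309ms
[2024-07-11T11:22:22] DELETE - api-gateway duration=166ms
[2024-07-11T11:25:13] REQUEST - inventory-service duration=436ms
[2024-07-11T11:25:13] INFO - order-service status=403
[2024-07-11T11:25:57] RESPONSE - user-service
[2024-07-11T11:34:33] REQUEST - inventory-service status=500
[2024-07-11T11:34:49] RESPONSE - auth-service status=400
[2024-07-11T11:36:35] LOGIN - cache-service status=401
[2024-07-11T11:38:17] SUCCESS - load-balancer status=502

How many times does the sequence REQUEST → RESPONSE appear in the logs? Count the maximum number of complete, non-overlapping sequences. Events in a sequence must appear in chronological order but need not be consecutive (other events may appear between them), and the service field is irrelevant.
4

To count sequences:

1. Look for pattern: REQUEST → RESPONSE
2. Greedily scan the log in chronological order, matching each sequence element in turn (ignoring service)
3. Each time the full pattern completes, increment the count and restart matching from the next event
4. Complete non-overlapping sequences found: 4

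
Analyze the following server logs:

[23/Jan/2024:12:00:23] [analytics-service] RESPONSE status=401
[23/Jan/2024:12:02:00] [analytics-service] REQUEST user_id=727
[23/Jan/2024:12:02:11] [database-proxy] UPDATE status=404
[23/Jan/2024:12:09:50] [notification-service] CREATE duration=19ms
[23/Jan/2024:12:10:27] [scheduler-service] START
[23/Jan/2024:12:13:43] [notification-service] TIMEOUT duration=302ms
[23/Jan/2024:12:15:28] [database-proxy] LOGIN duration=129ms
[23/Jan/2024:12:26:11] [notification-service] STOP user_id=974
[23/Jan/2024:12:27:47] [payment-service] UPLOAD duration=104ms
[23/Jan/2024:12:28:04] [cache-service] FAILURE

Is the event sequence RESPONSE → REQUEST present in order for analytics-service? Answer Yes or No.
Yes

To verify sequence order:

1. Find all events in sequence RESPONSE → REQUEST for analytics-service
2. Extract their timestamps
3. Check if timestamps are in ascending order
4. Result: Yes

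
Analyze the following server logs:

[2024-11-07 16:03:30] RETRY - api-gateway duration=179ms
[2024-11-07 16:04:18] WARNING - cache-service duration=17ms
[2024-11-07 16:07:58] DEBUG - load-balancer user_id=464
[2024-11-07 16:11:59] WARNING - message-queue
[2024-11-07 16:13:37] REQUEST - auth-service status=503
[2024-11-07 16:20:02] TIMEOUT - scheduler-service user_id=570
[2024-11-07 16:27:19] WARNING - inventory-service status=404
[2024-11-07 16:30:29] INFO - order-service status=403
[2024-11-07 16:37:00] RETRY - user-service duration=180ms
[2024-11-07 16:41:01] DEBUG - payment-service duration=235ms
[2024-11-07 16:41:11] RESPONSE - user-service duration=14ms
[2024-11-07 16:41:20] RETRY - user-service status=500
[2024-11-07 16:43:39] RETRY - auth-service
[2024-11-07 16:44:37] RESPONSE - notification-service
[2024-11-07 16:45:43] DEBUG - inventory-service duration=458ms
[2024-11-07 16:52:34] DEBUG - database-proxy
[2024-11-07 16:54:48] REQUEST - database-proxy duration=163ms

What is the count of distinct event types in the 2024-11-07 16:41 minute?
3

To count unique event types:

1. Filter events in the minute starting at 2024-11-07 16:41
2. Extract event types from matching entries
3. Count unique types: 3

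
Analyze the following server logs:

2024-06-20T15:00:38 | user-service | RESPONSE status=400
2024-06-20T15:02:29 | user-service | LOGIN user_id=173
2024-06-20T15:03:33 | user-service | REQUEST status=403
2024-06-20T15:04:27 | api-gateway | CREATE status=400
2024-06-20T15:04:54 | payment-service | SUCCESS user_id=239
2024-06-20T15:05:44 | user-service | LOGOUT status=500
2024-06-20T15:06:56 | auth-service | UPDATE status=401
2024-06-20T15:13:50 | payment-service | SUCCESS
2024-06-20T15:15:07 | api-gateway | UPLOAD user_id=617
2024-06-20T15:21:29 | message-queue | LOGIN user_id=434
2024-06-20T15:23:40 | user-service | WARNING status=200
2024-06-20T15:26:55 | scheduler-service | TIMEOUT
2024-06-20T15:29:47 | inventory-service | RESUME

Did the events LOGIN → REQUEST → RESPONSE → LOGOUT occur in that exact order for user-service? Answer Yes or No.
No

To verify sequence order:

1. Find all events in sequence LOGIN → REQUEST → RESPONSE → LOGOUT for user-service
2. Extract their timestamps
3. Check if timestamps are in ascending order
4. Result: No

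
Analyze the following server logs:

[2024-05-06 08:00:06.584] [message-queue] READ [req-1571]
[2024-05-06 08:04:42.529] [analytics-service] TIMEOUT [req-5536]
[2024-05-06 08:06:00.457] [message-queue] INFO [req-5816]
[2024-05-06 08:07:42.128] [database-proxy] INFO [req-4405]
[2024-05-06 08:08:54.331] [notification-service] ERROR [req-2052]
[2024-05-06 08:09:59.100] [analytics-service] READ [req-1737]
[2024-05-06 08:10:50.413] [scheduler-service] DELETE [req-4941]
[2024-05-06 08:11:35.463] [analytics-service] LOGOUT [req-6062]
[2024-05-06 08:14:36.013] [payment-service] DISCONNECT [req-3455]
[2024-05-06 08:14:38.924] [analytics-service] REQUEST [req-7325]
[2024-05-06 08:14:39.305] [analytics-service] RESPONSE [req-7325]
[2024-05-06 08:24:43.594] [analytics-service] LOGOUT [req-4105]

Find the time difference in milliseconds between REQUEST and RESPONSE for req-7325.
381

To calculate latency:

1. Find REQUEST with id req-7325: 2024-05-06 08:14:38.924
2. Find RESPONSE with id req-7325: 2024-05-06 08:14:39.305
3. Latency: 2024-05-06 08:14:39.305 - 2024-05-06 08:14:38.924 = 381ms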